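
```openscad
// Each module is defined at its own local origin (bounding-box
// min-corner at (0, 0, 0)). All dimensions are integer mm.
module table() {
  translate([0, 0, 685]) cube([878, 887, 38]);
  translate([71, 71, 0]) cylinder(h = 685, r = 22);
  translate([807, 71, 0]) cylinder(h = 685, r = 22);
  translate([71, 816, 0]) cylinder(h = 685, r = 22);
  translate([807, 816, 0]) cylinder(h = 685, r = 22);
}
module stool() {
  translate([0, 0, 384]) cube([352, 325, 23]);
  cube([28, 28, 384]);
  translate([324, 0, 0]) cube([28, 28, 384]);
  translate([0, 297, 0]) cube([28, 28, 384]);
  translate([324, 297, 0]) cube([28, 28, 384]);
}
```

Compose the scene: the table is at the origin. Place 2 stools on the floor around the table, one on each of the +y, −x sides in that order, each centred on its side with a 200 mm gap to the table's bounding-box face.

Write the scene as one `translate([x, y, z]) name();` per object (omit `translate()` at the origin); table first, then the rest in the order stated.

table();
translate([263, 1087, 0]) stool();
translate([-552, 281, 0]) stool();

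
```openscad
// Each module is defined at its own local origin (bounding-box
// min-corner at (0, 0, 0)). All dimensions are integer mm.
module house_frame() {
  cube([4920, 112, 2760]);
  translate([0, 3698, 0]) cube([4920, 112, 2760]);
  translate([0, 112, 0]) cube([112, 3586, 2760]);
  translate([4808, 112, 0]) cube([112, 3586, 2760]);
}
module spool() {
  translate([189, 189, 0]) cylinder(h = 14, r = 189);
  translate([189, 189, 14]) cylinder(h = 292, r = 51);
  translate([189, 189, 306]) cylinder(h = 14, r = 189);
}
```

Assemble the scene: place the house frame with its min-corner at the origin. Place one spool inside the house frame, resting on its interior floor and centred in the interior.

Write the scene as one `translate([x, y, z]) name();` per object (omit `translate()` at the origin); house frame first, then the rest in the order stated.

house_frame();
translate([2271, 1716, 0]) spool();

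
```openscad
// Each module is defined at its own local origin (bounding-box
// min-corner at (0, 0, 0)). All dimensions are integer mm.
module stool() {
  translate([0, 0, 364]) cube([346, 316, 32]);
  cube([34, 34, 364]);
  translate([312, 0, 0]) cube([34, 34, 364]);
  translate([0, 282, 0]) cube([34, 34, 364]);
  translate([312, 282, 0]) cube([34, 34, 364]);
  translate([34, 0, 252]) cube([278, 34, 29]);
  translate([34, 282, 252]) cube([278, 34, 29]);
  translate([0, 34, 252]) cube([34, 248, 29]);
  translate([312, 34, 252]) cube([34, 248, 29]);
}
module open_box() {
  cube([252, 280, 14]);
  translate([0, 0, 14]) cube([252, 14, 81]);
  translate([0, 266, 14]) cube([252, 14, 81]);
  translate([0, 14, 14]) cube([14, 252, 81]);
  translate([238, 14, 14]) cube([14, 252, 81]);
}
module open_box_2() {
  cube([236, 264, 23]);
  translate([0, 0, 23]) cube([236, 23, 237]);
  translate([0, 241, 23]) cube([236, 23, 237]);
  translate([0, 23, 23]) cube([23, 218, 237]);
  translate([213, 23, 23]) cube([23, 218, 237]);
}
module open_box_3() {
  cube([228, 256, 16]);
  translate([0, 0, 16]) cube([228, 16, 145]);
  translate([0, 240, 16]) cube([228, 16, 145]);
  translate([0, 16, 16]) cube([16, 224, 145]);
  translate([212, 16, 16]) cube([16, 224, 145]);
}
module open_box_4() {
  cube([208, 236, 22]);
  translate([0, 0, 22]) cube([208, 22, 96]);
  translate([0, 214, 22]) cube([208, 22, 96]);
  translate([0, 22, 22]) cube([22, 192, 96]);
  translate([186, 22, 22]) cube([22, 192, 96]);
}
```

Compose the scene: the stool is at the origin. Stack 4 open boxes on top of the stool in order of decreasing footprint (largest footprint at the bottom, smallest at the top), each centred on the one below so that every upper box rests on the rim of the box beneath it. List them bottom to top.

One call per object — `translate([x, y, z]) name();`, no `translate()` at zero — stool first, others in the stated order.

stool();
translate([47, 18, 396]) open_box();
translate([55, 26, 491]) open_box_2();
translate([59, 30, 751]) open_box_3();
translate([69, 40, 912]) open_box_4();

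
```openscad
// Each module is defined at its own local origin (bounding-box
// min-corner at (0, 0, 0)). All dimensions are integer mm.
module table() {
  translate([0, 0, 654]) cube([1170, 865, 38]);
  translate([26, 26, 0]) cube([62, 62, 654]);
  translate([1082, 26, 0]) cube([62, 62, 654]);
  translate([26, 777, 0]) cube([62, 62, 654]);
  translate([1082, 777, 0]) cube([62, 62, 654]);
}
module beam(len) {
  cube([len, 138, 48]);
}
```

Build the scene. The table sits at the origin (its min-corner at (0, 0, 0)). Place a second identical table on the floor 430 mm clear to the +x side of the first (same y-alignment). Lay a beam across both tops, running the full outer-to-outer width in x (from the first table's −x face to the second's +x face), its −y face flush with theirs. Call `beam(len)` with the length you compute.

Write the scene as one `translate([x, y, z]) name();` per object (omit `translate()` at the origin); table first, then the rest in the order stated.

table();
translate([1600, 0, 0]) table();
translate([0, 0, 692]) beam(2770);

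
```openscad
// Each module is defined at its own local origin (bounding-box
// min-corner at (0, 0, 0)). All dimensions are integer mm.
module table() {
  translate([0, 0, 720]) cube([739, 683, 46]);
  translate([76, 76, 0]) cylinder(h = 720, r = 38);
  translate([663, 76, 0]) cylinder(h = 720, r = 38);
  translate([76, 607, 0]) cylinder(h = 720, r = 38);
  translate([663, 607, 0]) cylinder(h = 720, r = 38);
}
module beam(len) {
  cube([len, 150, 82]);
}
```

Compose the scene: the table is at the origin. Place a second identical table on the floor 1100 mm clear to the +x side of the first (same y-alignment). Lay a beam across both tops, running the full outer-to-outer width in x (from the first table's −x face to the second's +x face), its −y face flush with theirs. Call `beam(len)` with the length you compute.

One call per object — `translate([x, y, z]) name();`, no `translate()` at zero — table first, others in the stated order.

table();
translate([1839, 0, 0]) table();
translate([0, 0, 766]) beam(2578);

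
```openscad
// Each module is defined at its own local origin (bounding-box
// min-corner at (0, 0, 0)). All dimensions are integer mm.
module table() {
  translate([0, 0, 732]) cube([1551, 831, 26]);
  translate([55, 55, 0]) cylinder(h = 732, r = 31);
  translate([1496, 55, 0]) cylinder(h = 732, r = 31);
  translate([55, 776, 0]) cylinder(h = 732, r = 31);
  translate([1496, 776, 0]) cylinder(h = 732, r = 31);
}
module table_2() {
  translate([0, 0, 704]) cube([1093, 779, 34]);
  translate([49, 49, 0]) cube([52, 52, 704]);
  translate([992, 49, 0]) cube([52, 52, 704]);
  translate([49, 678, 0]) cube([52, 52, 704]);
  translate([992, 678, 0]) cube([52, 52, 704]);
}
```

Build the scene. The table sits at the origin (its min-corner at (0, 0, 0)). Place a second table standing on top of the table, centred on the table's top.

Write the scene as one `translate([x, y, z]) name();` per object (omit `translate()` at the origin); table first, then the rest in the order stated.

table();
translate([229, 26, 758]) table_2();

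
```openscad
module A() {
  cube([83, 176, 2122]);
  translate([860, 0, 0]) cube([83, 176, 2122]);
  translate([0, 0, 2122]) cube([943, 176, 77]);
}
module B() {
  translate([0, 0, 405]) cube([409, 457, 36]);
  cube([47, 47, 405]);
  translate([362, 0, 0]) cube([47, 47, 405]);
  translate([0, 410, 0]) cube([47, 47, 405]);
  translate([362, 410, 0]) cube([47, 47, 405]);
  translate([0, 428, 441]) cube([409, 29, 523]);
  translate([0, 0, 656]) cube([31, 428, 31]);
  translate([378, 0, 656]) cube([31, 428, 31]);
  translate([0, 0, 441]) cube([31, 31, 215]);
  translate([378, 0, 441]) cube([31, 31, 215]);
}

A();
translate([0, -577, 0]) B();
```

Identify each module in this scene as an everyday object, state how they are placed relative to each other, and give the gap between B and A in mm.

A is a door frame. B is a chair. The chair is on the floor beside the door frame on its −y side. The gap between the chair and the door frame is 120 mm.

The chair's nearest face is 120 mm from the door frame's −y face.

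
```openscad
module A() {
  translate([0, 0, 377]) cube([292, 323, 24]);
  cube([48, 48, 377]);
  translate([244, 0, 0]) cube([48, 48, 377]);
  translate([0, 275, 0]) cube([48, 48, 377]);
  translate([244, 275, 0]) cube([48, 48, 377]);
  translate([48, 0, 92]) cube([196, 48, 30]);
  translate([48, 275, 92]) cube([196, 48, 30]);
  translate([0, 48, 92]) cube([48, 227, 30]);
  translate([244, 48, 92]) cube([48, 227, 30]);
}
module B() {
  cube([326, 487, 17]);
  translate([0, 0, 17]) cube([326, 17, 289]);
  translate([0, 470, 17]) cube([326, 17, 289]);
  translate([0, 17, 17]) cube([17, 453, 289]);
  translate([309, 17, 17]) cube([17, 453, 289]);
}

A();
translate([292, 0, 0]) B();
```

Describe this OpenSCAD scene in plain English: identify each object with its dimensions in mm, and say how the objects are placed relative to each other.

A is a four-legged stool. The seat is 292×323 mm, 24 mm thick, top at z = 401 mm. It stands on four square legs, each 48×48 mm in cross-section, from z = 0 to the seat underside, each flush with a corner of the seat. Four stretchers, 48 mm wide and 30 mm tall, connect adjacent legs with their undersides at z = 92 mm, each running between the inner faces of the legs it joins and aligned with the legs' outer faces on the other axis.

B is an open-topped rectangular box: outside dimensions 326×487×306 mm, with a uniform wall and base thickness of 17 mm. The base is a full 326×487 slab on the floor; four walls sit on top of the base. The front and back walls (the −y and +y sides) span the full width; the two side walls fit between them.

The open box is against the stool's +x side, with their −y faces flush.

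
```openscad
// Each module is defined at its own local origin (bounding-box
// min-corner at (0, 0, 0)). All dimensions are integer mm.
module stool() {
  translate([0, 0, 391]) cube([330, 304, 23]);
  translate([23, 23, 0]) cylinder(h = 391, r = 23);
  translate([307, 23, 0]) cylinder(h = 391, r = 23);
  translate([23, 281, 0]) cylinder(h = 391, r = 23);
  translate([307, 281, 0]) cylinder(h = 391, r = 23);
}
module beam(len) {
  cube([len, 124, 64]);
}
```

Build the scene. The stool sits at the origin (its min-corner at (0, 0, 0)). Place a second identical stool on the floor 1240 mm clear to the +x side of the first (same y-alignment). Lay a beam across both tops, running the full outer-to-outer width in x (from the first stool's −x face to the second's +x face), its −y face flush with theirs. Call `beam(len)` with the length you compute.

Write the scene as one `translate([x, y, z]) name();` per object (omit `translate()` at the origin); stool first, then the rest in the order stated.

stool();
translate([1570, 0, 0]) stool();
translate([0, 0, 414]) beam(1900);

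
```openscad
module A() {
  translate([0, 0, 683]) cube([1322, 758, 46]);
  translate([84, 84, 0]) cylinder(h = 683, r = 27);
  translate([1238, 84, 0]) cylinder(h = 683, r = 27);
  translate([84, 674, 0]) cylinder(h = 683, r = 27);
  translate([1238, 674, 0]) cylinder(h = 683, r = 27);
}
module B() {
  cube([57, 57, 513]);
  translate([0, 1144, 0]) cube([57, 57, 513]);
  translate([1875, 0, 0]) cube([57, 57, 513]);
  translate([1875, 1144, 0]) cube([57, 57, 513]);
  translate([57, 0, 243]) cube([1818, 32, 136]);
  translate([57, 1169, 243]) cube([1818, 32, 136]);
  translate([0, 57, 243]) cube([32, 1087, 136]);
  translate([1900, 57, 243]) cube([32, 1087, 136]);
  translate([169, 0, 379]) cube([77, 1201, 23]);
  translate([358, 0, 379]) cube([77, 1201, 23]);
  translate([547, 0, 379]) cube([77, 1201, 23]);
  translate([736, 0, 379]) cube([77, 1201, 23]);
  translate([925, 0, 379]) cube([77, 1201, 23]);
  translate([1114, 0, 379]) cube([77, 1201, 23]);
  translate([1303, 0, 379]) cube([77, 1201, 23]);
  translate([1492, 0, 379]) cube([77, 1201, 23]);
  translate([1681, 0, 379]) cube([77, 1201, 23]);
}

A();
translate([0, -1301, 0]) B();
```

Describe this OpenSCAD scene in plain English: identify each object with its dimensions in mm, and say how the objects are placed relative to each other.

A is a table with a 1322×758 mm rectangular top, 46 mm thick, top surface at z = 729 mm, supported by four round legs of 54 mm diameter, each leg's bounding box inset 57 mm from the nearest pair of top edges, running from the floor.

B is a bed frame 1932 mm long (x) by 1201 mm wide (y). Four 57×57 mm corner posts, 513 mm tall, at the corners of the footprint. Four rails of 32 mm thickness and 136 mm height run between adjacent posts with their undersides at z = 243 mm, their outer faces flush with the outside of the frame (the two x-running rails run between the posts' inner faces; the two y-running rails run between the posts' inner faces). 9 slats, each 77 mm wide (x) and 23 mm thick, lie across the top of the two x-running rails, running the full 1201 mm width of the frame in y; the slats are evenly spaced along x between the inner faces of the end posts with equal gaps (rounded down to the nearest mm) at the −x end and between each pair — any rounding remainder accumulates at the +x end.

The bed frame is on the floor beside the table on its −y side.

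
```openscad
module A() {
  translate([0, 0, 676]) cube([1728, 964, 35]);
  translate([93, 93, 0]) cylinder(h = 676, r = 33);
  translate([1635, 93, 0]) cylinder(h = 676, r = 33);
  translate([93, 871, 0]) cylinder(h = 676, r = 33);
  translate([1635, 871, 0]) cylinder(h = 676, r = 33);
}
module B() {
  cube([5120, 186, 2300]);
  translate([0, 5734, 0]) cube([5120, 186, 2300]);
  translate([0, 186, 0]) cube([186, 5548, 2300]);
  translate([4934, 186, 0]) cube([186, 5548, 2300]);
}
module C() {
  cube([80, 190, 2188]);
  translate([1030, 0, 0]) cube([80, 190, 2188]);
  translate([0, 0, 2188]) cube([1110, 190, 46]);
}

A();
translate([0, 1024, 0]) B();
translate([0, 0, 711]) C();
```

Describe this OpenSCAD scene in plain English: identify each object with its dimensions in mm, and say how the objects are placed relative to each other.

A is a rectangular dining table. The top is 1728×964×35 mm with its upper surface at z = 711 mm. It stands on four round legs of 66 mm diameter, each leg's bounding box inset 60 mm from the nearest pair of top edges, running from the floor to the underside of the top.

B is a box-shaped house frame (walls only): outside footprint 5120×5920 mm, wall height 2300 mm, wall thickness 186 mm. The two y-facing walls run the full x-width; the two x-facing walls fit between the inner faces of the y-facing walls.

C is a rectangular door frame: two vertical jambs of 80×190 mm section, 2188 mm tall, with a clear opening 950 mm wide between their inner faces. A header 46 mm tall and 190 mm deep lies on top of the jambs and spans the full outside width.

The house frame is on the floor beside the table on its +y side. The door frame is on top of the table.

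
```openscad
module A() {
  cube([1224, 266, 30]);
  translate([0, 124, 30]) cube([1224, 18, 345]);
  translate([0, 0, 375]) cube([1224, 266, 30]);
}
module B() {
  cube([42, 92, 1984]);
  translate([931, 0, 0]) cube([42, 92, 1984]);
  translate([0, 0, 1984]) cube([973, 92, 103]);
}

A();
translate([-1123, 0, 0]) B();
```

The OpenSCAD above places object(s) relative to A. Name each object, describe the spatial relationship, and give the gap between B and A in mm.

A is an I-beam. B is a door frame. The door frame is on the floor beside the I-beam on its −x side. The gap between the door frame and the I-beam is 150 mm.

The door frame's nearest face is 150 mm from the I-beam's −x face.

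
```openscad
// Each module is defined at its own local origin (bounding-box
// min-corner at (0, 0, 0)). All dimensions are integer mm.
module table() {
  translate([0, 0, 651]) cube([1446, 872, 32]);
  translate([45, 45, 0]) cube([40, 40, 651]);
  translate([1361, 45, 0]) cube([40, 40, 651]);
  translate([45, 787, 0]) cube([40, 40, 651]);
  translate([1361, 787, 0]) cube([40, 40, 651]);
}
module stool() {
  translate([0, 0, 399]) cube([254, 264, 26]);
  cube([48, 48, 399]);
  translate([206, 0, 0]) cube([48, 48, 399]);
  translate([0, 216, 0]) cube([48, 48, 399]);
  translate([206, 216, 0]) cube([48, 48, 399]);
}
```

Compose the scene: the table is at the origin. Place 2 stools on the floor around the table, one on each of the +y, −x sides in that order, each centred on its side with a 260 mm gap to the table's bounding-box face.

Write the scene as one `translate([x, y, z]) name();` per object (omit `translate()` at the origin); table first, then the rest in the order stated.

table();
translate([596, 1132, 0]) stool();
translate([-514, 304, 0]) stool();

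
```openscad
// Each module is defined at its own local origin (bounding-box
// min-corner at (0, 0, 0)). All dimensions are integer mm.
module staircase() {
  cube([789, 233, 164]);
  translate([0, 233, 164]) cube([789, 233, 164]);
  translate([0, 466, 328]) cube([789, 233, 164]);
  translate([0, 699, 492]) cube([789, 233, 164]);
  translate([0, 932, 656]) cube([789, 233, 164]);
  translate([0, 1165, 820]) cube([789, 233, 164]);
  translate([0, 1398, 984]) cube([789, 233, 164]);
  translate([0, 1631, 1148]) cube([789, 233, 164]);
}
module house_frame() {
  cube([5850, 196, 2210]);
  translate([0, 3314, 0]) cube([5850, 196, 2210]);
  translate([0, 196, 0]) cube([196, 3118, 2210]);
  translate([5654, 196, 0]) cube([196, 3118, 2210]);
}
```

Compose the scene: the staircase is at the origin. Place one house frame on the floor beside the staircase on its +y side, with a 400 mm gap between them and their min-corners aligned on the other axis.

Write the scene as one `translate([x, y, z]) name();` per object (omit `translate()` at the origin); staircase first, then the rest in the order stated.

staircase();
translate([0, 2264, 0]) house_frame();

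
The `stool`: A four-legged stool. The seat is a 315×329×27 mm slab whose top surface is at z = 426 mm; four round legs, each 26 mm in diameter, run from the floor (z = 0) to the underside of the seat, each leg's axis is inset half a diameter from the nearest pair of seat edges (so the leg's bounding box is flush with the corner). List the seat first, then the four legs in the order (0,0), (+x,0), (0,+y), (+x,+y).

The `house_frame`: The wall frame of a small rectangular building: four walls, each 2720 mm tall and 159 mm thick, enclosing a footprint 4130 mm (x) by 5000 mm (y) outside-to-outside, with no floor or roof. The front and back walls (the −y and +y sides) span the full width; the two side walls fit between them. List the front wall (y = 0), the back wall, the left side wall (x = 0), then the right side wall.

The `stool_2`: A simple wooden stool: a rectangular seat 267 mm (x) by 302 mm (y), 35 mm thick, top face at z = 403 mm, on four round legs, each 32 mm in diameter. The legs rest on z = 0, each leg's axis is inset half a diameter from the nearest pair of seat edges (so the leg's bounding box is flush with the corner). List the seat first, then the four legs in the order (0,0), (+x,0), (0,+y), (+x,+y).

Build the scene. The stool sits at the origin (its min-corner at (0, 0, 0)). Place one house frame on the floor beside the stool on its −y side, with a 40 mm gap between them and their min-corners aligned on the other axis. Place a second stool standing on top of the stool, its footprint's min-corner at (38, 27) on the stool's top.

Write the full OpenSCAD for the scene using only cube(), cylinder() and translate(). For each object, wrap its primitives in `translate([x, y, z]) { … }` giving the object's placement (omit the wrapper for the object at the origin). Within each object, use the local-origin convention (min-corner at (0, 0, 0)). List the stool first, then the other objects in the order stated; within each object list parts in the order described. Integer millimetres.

translate([0, 0, 399]) cube([315, 329, 27]);
translate([13, 13, 0]) cylinder(h = 399, r = 13);
translate([302, 13, 0]) cylinder(h = 399, r = 13);
translate([13, 316, 0]) cylinder(h = 399, r = 13);
translate([302, 316, 0]) cylinder(h = 399, r = 13);
translate([0, -5040, 0]) {
  cube([4130, 159, 2720]);
  translate([0, 4841, 0]) cube([4130, 159, 2720]);
  translate([0, 159, 0]) cube([159, 4682, 2720]);
  translate([3971, 159, 0]) cube([159, 4682, 2720]);
}
translate([38, 27, 426]) {
  translate([0, 0, 368]) cube([267, 302, 35]);
  translate([16, 16, 0]) cylinder(h = 368, r = 16);
  translate([251, 16, 0]) cylinder(h = 368, r = 16);
  translate([16, 286, 0]) cylinder(h = 368, r = 16);
  translate([251, 286, 0]) cylinder(h = 368, r = 16);
}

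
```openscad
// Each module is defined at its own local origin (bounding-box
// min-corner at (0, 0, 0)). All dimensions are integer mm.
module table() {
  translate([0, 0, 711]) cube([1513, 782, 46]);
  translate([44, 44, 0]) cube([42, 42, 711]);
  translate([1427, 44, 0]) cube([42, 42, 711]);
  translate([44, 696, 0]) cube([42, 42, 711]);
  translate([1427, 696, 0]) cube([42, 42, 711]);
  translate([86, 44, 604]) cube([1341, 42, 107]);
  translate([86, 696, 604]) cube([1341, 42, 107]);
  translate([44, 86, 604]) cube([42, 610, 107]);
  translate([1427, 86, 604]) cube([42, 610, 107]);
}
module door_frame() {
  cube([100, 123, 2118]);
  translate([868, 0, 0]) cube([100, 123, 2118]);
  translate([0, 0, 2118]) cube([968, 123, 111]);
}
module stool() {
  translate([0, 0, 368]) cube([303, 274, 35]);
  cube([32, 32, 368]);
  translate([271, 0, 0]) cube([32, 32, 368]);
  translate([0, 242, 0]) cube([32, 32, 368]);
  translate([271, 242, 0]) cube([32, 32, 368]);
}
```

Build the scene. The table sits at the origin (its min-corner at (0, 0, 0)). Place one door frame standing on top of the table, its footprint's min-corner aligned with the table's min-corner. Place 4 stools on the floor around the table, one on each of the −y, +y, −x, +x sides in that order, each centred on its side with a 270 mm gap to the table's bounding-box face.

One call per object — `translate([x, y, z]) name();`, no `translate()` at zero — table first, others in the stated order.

table();
translate([0, 0, 757]) door_frame();
translate([605, -544, 0]) stool();
translate([605, 1052, 0]) stool();
translate([-573, 254, 0]) stool();
translate([1783, 254, 0]) stool();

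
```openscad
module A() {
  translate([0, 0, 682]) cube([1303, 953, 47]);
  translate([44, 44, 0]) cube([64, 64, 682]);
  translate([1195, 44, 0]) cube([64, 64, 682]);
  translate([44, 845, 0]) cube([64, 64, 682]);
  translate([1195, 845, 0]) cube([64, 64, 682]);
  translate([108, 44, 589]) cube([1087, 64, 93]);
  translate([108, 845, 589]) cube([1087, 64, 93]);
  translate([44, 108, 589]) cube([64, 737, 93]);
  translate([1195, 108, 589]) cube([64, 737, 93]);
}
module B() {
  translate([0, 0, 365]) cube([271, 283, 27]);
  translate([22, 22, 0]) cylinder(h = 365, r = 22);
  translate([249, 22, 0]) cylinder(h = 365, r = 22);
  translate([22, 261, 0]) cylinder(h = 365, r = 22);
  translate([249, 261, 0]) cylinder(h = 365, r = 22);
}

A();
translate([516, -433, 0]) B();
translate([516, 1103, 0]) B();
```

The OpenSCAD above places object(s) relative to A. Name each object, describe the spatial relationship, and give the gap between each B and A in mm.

Each stool's nearest face is 150 mm from the table's bounding box.

A is a table. B is a stool. Two stools sit around the table at the −y, +y sides. The gap between each stool and the table is 150 mm.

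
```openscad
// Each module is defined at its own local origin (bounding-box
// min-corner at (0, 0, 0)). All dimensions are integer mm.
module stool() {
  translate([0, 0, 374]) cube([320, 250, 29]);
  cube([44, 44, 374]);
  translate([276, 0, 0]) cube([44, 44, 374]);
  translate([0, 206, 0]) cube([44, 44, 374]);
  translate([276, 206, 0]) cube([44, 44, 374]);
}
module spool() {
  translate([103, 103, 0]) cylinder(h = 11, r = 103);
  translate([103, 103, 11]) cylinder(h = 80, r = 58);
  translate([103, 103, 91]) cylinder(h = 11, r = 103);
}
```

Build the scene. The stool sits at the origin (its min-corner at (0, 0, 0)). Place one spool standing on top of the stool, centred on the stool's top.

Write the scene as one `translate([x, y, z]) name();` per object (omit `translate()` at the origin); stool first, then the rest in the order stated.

stool();
translate([57, 22, 403]) spool();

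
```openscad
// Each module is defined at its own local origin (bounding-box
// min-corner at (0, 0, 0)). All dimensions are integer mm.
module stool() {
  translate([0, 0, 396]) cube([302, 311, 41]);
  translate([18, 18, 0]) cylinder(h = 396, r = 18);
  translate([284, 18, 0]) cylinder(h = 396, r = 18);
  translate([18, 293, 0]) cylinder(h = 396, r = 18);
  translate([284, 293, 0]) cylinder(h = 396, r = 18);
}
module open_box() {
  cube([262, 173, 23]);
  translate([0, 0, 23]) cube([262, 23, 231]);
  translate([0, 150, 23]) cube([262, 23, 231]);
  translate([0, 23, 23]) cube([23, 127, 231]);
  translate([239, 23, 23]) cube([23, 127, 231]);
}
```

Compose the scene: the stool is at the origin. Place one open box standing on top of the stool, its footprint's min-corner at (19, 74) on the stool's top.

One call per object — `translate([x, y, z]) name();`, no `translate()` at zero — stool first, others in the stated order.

stool();
translate([19, 74, 437]) open_box();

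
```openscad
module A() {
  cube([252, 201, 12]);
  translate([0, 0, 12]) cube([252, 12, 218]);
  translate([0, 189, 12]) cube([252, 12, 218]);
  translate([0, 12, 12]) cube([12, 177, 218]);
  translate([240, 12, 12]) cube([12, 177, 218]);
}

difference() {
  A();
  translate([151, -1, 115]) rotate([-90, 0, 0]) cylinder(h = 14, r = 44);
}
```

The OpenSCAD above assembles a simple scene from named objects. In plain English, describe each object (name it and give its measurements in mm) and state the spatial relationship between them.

A is an open storage box with external size 252×201×230 mm and wall thickness 12 mm (the base is also 12 mm thick). The base covers the whole footprint; the four walls stand on the base, with the y-facing walls full-width and the x-facing walls fitting between their inner faces.

The open box has a circular hole of radius 44 mm through its front wall, centred at (x = 151, z = 115).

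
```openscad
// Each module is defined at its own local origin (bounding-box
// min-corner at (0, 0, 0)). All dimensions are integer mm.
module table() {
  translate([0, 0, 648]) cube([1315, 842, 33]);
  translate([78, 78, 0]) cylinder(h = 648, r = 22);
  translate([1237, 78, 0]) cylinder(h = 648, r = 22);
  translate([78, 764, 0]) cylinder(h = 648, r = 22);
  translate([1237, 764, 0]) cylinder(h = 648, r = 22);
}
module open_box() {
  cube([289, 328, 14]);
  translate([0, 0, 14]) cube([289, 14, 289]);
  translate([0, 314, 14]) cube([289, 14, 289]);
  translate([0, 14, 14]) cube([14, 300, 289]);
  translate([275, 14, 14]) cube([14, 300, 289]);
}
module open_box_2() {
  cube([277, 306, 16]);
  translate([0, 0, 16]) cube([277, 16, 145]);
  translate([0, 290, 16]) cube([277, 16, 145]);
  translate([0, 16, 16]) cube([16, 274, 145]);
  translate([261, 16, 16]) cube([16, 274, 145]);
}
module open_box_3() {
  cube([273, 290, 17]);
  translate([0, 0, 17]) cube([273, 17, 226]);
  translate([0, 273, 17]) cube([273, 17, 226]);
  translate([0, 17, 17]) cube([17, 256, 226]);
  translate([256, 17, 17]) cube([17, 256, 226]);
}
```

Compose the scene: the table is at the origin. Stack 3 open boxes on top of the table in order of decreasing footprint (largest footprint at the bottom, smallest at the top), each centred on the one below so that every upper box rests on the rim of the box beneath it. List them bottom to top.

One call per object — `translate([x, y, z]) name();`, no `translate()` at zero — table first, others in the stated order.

table();
translate([513, 257, 681]) open_box();
translate([519, 268, 984]) open_box_2();
translate([521, 276, 1145]) open_box_3();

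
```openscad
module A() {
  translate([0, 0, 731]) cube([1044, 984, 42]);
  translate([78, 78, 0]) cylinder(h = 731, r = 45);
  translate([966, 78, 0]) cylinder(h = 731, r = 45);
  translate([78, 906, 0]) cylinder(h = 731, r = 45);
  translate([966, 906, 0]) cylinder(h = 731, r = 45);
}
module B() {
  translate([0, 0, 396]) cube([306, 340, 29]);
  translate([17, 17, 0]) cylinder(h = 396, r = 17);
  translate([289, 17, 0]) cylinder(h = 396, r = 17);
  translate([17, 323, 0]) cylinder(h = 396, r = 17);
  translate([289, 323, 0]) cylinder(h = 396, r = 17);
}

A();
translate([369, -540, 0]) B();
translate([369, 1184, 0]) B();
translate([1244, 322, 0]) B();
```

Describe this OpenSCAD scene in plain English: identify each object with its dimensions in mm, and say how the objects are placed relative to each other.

A is a rectangular dining table. The top is 1044×984×42 mm with its upper surface at z = 773 mm. It stands on four round legs of 90 mm diameter, each leg's bounding box inset 33 mm from the nearest pair of top edges, running from the floor to the underside of the top.

B is a four-legged stool. The seat is a 306×340×29 mm slab whose top surface is at z = 425 mm; four round legs, each 34 mm in diameter, run from the floor (z = 0) to the underside of the seat, each leg's axis is inset half a diameter from the nearest pair of seat edges (so the leg's bounding box is flush with the corner).

Three stools sit around the table at the −y, +y, +x sides.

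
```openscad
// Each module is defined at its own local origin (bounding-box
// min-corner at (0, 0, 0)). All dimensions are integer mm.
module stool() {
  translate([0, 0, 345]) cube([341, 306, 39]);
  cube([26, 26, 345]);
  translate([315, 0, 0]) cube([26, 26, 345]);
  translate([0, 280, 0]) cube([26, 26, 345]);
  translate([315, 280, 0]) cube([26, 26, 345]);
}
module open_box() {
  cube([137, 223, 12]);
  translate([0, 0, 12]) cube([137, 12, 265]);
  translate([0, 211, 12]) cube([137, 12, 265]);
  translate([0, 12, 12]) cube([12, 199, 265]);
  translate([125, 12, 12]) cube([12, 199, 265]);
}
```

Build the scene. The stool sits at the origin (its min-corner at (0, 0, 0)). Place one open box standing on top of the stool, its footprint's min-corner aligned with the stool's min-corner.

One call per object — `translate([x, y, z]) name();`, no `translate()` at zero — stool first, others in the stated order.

stool();
translate([0, 0, 384]) open_box();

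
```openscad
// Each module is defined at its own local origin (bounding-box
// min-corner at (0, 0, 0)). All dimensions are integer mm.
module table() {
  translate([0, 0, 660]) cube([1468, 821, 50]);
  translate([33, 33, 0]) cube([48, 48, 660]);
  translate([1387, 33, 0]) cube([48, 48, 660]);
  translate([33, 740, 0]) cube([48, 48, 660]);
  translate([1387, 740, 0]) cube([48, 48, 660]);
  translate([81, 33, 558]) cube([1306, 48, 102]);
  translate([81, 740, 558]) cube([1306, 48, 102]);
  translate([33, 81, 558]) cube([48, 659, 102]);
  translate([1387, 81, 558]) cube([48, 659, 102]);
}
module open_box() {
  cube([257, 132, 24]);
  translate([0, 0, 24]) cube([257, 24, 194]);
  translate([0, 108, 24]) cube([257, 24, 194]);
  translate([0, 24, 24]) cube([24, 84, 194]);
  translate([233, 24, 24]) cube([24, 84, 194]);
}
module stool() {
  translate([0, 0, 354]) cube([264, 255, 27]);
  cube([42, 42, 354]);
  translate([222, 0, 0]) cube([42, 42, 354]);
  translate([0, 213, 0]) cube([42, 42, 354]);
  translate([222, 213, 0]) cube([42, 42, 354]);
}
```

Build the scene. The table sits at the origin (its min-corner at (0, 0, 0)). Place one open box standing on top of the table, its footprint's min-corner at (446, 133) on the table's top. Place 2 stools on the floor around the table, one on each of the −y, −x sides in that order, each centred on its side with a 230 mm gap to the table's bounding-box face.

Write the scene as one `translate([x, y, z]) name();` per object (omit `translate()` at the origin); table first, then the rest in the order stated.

table();
translate([446, 133, 710]) open_box();
translate([602, -485, 0]) stool();
translate([-494, 283, 0]) stool();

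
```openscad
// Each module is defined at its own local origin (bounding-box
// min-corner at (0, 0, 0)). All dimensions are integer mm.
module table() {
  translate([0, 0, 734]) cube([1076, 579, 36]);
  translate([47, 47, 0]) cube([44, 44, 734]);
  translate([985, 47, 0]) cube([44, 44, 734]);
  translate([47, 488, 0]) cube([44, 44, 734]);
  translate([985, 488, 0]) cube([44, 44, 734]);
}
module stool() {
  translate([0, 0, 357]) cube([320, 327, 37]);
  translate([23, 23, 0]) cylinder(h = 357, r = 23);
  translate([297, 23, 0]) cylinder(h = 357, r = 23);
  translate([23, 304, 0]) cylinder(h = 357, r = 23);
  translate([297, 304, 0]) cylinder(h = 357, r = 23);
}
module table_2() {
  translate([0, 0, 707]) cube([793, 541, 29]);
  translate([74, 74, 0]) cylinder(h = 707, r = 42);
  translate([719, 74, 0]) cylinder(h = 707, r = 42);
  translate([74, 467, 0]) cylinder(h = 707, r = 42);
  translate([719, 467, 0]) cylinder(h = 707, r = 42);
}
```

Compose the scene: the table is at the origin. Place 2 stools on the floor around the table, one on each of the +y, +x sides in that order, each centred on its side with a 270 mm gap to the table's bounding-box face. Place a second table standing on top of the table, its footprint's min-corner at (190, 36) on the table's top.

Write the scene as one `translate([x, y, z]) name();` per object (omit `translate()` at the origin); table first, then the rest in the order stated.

table();
translate([378, 849, 0]) stool();
translate([1346, 126, 0]) stool();
translate([190, 36, 770]) table_2();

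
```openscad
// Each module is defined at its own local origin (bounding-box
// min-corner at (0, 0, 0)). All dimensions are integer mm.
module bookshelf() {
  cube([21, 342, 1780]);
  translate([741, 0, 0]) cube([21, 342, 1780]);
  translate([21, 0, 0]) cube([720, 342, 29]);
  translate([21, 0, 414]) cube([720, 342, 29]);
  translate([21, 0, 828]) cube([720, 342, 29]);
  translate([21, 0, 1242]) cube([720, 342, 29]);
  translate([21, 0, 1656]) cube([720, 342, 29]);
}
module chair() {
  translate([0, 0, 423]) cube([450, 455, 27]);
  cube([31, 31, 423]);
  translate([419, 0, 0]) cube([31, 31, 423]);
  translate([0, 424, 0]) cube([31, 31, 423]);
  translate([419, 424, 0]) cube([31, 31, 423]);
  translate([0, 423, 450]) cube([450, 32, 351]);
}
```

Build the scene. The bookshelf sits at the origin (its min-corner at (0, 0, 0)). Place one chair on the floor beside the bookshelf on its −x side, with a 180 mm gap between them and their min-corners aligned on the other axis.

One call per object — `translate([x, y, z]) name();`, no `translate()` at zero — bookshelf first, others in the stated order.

bookshelf();
translate([-630, 0, 0]) chair();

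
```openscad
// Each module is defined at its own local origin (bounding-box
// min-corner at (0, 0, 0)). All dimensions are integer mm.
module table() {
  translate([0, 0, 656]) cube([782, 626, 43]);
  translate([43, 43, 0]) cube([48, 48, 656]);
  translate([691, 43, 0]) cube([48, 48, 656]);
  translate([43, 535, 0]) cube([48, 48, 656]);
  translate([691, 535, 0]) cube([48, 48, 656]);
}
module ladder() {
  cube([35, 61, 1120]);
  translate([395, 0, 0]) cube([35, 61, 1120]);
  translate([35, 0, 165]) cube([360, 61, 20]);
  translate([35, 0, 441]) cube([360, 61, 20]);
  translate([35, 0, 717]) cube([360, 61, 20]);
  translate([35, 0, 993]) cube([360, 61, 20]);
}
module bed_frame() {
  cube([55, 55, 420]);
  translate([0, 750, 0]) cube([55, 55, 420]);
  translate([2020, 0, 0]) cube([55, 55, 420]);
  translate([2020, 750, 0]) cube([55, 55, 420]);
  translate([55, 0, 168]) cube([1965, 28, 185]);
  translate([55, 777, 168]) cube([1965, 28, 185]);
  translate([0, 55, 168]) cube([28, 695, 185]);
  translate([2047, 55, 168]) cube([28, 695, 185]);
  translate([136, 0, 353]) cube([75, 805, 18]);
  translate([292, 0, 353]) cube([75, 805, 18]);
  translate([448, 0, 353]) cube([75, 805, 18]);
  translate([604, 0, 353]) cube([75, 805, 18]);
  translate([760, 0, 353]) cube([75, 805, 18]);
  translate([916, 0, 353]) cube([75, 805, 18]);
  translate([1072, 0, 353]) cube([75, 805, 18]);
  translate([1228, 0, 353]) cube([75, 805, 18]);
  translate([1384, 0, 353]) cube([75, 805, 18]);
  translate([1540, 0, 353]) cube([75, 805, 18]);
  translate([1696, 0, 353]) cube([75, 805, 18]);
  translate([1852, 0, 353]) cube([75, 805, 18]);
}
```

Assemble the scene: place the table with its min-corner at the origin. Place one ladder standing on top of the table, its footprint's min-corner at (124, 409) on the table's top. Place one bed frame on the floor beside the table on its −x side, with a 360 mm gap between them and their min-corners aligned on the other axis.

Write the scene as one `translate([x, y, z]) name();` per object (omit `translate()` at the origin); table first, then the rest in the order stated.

table();
translate([124, 409, 699]) ladder();
translate([-2435, 0, 0]) bed_frame();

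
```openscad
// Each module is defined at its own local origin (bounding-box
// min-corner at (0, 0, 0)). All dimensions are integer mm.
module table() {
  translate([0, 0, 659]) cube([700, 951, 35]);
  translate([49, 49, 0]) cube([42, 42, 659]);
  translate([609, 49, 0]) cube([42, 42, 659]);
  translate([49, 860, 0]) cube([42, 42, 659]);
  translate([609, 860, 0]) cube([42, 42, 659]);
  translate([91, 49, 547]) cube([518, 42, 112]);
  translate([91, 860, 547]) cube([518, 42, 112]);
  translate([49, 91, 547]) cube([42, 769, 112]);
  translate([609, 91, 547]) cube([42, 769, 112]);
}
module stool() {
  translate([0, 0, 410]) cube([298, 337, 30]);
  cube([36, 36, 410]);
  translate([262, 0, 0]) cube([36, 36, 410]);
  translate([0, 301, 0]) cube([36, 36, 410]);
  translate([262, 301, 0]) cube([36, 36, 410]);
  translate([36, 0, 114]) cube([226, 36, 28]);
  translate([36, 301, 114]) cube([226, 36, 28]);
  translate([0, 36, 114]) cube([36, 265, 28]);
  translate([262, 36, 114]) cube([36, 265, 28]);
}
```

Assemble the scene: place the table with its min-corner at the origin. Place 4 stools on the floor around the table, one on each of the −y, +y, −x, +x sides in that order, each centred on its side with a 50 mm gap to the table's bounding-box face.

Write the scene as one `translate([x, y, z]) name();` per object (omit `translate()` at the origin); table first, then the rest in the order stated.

table();
translate([201, -387, 0]) stool();
translate([201, 1001, 0]) stool();
translate([-348, 307, 0]) stool();
translate([750, 307, 0]) stool();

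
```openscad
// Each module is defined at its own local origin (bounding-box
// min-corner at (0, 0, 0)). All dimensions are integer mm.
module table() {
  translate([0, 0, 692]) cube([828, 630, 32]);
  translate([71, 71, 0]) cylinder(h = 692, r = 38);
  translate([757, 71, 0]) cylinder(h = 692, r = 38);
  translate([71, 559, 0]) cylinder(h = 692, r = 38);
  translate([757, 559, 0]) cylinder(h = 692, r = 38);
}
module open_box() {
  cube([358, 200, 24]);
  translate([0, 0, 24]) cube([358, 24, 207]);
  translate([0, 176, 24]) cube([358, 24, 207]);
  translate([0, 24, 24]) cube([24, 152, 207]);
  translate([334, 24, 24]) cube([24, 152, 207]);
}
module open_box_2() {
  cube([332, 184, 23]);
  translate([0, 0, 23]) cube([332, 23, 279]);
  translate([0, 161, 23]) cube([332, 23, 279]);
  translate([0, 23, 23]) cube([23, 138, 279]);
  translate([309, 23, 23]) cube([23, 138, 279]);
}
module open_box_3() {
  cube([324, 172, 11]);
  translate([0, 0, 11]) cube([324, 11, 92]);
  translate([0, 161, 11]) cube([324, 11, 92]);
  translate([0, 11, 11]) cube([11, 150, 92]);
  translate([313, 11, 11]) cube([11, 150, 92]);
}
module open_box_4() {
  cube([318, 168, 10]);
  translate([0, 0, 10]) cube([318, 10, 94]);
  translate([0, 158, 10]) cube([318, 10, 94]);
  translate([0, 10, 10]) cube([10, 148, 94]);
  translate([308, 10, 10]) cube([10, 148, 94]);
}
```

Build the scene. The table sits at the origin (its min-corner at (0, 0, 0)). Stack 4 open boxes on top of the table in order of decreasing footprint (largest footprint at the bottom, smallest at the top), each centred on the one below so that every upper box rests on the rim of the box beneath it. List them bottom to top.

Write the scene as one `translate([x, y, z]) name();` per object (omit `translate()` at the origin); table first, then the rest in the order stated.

table();
translate([235, 215, 724]) open_box();
translate([248, 223, 955]) open_box_2();
translate([252, 229, 1257]) open_box_3();
translate([255, 231, 1360]) open_box_4();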